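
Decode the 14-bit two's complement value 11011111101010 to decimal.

MSB is 1, so the value is negative. Find the magnitude:
1. Invert bits:  00100000010101
2. Add 1:        00100000010110  = 2070
3. Apply sign:   -2070

Answer: -2070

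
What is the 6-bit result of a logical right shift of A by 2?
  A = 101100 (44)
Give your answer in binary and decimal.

Logical shift right by 2: drop the bottom 2 bit(s), prepend 2 zero(s) on the left.
  101100  ->  keep [1011], discard [00], prepend 00
= 001011

Answer: 001011 (11)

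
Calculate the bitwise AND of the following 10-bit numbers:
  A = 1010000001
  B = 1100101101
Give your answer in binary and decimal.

Apply & to each column (1 only where both bits are 1):
  1010000001
& 1100101101
------------
  1000000001

Answer: 1000000001 (513)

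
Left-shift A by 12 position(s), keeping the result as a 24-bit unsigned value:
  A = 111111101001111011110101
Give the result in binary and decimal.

Shift left by 12: drop the top 12 bit(s), append 12 zero(s) on the right.
  111111101001111011110101  ->  discard [111111101001], keep [111011110101], append 000000000000
= 111011110101000000000000

Answer: 111011110101000000000000 (15683584)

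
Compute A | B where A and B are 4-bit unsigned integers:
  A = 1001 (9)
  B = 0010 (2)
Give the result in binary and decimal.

Apply | to each column (1 where either bit is 1):
  1001
| 0010
------
  1011

Answer: 1011 (11)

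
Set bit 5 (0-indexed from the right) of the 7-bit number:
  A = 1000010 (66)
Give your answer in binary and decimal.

Mask = 1 << 5 = 0100000
Bit 5 of A is 0, so OR-ing with the mask flips it to 1.
  1000010
| 0100000
---------
  1100010

Answer: 1100010 (98)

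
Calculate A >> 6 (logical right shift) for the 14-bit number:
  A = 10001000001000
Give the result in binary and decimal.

Logical shift right by 6: drop the bottom 6 bit(s), prepend 6 zero(s) on the left.
  10001000001000  ->  keep [10001000], discard [001000], prepend 000000
= 00000010001000

Answer: 00000010001000 (136)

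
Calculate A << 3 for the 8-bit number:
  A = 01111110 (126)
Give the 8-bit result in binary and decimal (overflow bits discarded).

Shift left by 3: drop the top 3 bit(s), append 3 zero(s) on the right.
  01111110  ->  discard [011], keep [11110], append 000
= 11110000

Answer: 11110000 (240)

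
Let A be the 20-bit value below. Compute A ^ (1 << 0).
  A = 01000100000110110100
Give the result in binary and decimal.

Mask = 1 << 0 = 00000000000000000001
Bit 0 of A is 0; XOR with the mask flips it to 1.
  01000100000110110100
^ 00000000000000000001
----------------------
  01000100000110110101

Answer: 01000100000110110101 (278965)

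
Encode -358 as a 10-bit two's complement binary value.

1. Binary of +358:  0101100110
2. Invert bits:     1010011001
3. Add 1:           1010011010

Answer: 1010011010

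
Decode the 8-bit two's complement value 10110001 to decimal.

MSB is 1, so the value is negative. Find the magnitude:
1. Invert bits:  01001110
2. Add 1:        01001111  = 79
3. Apply sign:   -79

Answer: -79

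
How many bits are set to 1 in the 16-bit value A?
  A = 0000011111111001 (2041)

0000011111111001
1-bits at positions (from bit 0 = LSB): 0, 3, 4, 5, 6, 7, 8, 9, 10
Count = 9

Answer: 9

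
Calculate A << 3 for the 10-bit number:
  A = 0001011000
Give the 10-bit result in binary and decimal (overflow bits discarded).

Shift left by 3: drop the top 3 bit(s), append 3 zero(s) on the right.
  0001011000  ->  discard [000], keep [1011000], append 000
= 1011000000

Answer: 1011000000 (704)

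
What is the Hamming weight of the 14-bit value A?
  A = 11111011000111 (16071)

11111011000111
1-bits at positions (from bit 0 = LSB): 0, 1, 2, 6, 7, 9, 10, 11, 12, 13
Count = 10

Answer: 10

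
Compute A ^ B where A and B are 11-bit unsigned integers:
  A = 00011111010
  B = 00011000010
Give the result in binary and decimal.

Apply ^ to each column (1 where bits differ):
  00011111010
^ 00011000010
-------------
  00000111000

Answer: 00000111000 (56)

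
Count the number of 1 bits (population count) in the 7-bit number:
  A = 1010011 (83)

1010011
1-bits at positions (from bit 0 = LSB): 0, 1, 4, 6
Count = 4

Answer: 4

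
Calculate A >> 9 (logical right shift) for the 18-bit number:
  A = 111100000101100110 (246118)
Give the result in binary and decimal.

Logical shift right by 9: drop the bottom 9 bit(s), prepend 9 zero(s) on the left.
  111100000101100110  ->  keep [111100000], discard [101100110], prepend 000000000
= 000000000111100000

Answer: 000000000111100000 (480)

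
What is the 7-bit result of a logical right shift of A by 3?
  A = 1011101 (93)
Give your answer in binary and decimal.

Logical shift right by 3: drop the bottom 3 bit(s), prepend 3 zero(s) on the left.
  1011101  ->  keep [1011], discard [101], prepend 000
= 0001011

Answer: 0001011 (11)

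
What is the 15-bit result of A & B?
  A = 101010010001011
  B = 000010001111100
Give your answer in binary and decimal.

Apply & to each column (1 only where both bits are 1):
  101010010001011
& 000010001111100
-----------------
  000010000001000

Answer: 000010000001000 (1032)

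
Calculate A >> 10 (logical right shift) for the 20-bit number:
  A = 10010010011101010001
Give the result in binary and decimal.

Logical shift right by 10: drop the bottom 10 bit(s), prepend 10 zero(s) on the left.
  10010010011101010001  ->  keep [1001001001], discard [1101010001], prepend 0000000000
= 00000000001001001001

Answer: 00000000001001001001 (585)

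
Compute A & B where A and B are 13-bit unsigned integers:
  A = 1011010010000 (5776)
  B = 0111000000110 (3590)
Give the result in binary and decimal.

Apply & to each column (1 only where both bits are 1):
  1011010010000
& 0111000000110
---------------
  0011000000000

Answer: 0011000000000 (1536)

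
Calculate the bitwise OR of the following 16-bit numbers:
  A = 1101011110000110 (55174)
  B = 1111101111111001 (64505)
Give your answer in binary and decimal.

Apply | to each column (1 where either bit is 1):
  1101011110000110
| 1111101111111001
------------------
  1111111111111111

Answer: 1111111111111111 (65535)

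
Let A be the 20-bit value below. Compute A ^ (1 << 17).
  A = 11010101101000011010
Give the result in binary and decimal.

Mask = 1 << 17 = 00100000000000000000
Bit 17 of A is 0; XOR with the mask flips it to 1.
  11010101101000011010
^ 00100000000000000000
----------------------
  11110101101000011010

Answer: 11110101101000011010 (1006106)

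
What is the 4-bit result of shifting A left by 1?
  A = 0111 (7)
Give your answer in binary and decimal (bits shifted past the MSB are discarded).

Shift left by 1: drop the top 1 bit(s), append 1 zero(s) on the right.
  0111  ->  discard [0], keep [111], append 0
= 1110

Answer: 1110 (14)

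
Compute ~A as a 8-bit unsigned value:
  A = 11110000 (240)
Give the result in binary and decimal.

Flip each bit (0->1, 1->0):
  11110000
  00001111

Answer: 00001111 (15)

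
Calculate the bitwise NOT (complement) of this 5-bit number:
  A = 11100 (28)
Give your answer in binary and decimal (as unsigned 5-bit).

Flip each bit (0->1, 1->0):
  11100
  00011

Answer: 00011 (3)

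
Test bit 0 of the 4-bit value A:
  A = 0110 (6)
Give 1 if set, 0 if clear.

Bit 0 is the 1st from the right.
  0110
     ^
That bit is 0.

Answer: 0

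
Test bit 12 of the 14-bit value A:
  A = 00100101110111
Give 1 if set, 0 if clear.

Bit 12 is the 13th from the right.
  00100101110111
   ^
That bit is 0.

Answer: 0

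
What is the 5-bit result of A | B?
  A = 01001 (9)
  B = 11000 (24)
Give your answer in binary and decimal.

Apply | to each column (1 where either bit is 1):
  01001
| 11000
-------
  11001

Answer: 11001 (25)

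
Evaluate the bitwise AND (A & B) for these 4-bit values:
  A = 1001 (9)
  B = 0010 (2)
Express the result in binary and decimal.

Apply & to each column (1 only where both bits are 1):
  1001
& 0010
------
  0000

Answer: 0000 (0)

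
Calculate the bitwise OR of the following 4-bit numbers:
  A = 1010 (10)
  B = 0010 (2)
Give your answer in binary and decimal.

Apply | to each column (1 where either bit is 1):
  1010
| 0010
------
  1010

Answer: 1010 (10)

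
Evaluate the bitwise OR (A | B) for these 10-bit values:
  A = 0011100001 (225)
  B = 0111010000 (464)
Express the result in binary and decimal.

Apply | to each column (1 where either bit is 1):
  0011100001
| 0111010000
------------
  0111110001

Answer: 0111110001 (497)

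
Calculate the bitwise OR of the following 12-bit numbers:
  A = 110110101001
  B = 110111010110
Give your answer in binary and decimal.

Apply | to each column (1 where either bit is 1):
  110110101001
| 110111010110
--------------
  110111111111

Answer: 110111111111 (3583)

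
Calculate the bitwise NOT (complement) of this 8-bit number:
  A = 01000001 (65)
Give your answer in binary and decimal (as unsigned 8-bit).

Flip each bit (0->1, 1->0):
  01000001
  10111110

Answer: 10111110 (190)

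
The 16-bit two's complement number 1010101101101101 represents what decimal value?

MSB is 1, so the value is negative. Find the magnitude:
1. Invert bits:  0101010010010010
2. Add 1:        0101010010010011  = 21651
3. Apply sign:   -21651

Answer: -21651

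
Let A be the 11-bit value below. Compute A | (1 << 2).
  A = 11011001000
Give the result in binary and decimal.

Mask = 1 << 2 = 00000000100
Bit 2 of A is 0, so OR-ing with the mask flips it to 1.
  11011001000
| 00000000100
-------------
  11011001100

Answer: 11011001100 (1740)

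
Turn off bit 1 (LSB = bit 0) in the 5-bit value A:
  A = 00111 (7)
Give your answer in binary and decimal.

Mask = ~(1 << 1) = 11101
Bit 1 of A is 1, so AND-ing with the mask clears it to 0.
  00111
& 11101
-------
  00101

Answer: 00101 (5)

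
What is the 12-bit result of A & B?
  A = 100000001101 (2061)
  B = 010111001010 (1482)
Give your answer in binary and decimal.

Apply & to each column (1 only where both bits are 1):
  100000001101
& 010111001010
--------------
  000000001000

Answer: 000000001000 (8)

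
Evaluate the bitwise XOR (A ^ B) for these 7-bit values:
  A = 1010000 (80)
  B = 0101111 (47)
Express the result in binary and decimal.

Apply ^ to each column (1 where bits differ):
  1010000
^ 0101111
---------
  1111111

Answer: 1111111 (127)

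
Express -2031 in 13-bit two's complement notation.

1. Binary of +2031:  0011111101111
2. Invert bits:     1100000010000
3. Add 1:           1100000010001

Answer: 1100000010001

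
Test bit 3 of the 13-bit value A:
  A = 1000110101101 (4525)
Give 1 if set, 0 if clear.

Bit 3 is the 4th from the right.
  1000110101101
           ^
That bit is 1.

Answer: 1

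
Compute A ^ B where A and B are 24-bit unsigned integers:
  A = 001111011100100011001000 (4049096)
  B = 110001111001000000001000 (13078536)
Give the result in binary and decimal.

Apply ^ to each column (1 where bits differ):
  001111011100100011001000
^ 110001111001000000001000
--------------------------
  111110100101100011000000

Answer: 111110100101100011000000 (16406720)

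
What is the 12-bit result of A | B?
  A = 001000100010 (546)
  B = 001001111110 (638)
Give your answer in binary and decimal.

Apply | to each column (1 where either bit is 1):
  001000100010
| 001001111110
--------------
  001001111110

Answer: 001001111110 (638)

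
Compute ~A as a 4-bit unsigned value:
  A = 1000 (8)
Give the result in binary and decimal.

Flip each bit (0->1, 1->0):
  1000
  0111

Answer: 0111 (7)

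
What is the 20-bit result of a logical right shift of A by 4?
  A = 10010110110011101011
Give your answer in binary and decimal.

Logical shift right by 4: drop the bottom 4 bit(s), prepend 4 zero(s) on the left.
  10010110110011101011  ->  keep [1001011011001110], discard [1011], prepend 0000
= 00001001011011001110

Answer: 00001001011011001110 (38606)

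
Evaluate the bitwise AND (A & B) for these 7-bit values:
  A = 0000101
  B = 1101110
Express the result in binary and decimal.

Apply & to each column (1 only where both bits are 1):
  0000101
& 1101110
---------
  0000100

Answer: 0000100 (4)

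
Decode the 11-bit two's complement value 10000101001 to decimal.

MSB is 1, so the value is negative. Find the magnitude:
1. Invert bits:  01111010110
2. Add 1:        01111010111  = 983
3. Apply sign:   -983

Answer: -983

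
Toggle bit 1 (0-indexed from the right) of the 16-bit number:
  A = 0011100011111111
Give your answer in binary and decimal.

Mask = 1 << 1 = 0000000000000010
Bit 1 of A is 1; XOR with the mask flips it to 0.
  0011100011111111
^ 0000000000000010
------------------
  0011100011111101

Answer: 0011100011111101 (14589)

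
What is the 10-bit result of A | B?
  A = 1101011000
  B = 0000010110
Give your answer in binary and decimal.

Apply | to each column (1 where either bit is 1):
  1101011000
| 0000010110
------------
  1101011110

Answer: 1101011110 (862)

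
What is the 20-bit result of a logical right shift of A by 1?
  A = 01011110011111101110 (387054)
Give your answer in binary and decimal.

Logical shift right by 1: drop the bottom 1 bit(s), prepend 1 zero(s) on the left.
  01011110011111101110  ->  keep [0101111001111110111], discard [0], prepend 0
= 00101111001111110111

Answer: 00101111001111110111 (193527)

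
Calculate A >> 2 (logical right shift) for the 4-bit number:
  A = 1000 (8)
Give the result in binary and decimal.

Logical shift right by 2: drop the bottom 2 bit(s), prepend 2 zero(s) on the left.
  1000  ->  keep [10], discard [00], prepend 00
= 0010

Answer: 0010 (2)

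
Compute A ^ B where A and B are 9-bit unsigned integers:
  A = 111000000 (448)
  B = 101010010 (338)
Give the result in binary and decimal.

Apply ^ to each column (1 where bits differ):
  111000000
^ 101010010
-----------
  010010010

Answer: 010010010 (146)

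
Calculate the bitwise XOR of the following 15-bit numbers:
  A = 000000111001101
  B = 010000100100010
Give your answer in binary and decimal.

Apply ^ to each column (1 where bits differ):
  000000111001101
^ 010000100100010
-----------------
  010000011101111

Answer: 010000011101111 (8431)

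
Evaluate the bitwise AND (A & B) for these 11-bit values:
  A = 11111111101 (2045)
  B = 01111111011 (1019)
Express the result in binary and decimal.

Apply & to each column (1 only where both bits are 1):
  11111111101
& 01111111011
-------------
  01111111001

Answer: 01111111001 (1017)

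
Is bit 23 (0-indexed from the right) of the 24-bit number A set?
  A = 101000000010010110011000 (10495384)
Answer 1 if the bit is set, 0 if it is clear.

Bit 23 is the 24th from the right.
  101000000010010110011000
  ^
That bit is 1.

Answer: 1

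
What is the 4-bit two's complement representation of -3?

1. Binary of +3:  0011
2. Invert bits:     1100
3. Add 1:           1101

Answer: 1101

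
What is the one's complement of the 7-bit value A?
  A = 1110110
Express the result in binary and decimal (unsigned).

Flip each bit (0->1, 1->0):
  1110110
  0001001

Answer: 0001001 (9)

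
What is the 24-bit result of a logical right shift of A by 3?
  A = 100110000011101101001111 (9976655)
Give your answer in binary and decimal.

Logical shift right by 3: drop the bottom 3 bit(s), prepend 3 zero(s) on the left.
  100110000011101101001111  ->  keep [100110000011101101001], discard [111], prepend 000
= 000100110000011101101001

Answer: 000100110000011101101001 (1247081)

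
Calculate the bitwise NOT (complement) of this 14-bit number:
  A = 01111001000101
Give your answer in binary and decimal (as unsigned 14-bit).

Flip each bit (0->1, 1->0):
  01111001000101
  10000110111010

Answer: 10000110111010 (8634)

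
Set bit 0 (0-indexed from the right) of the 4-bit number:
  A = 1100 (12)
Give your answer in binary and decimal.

Mask = 1 << 0 = 0001
Bit 0 of A is 0, so OR-ing with the mask flips it to 1.
  1100
| 0001
------
  1101

Answer: 1101 (13)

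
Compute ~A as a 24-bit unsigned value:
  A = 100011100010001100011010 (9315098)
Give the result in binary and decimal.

Flip each bit (0->1, 1->0):
  100011100010001100011010
  011100011101110011100101

Answer: 011100011101110011100101 (7462117)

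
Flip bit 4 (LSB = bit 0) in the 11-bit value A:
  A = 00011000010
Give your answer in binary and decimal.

Mask = 1 << 4 = 00000010000
Bit 4 of A is 0; XOR with the mask flips it to 1.
  00011000010
^ 00000010000
-------------
  00011010010

Answer: 00011010010 (210)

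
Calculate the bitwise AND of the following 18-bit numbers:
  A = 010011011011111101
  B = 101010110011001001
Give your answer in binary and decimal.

Apply & to each column (1 only where both bits are 1):
  010011011011111101
& 101010110011001001
--------------------
  000010010011001001

Answer: 000010010011001001 (9417)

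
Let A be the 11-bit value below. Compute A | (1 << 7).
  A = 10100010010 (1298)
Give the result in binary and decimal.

Mask = 1 << 7 = 00010000000
Bit 7 of A is 0, so OR-ing with the mask flips it to 1.
  10100010010
| 00010000000
-------------
  10110010010

Answer: 10110010010 (1426)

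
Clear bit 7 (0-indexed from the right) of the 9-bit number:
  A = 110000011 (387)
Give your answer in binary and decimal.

Mask = ~(1 << 7) = 101111111
Bit 7 of A is 1, so AND-ing with the mask clears it to 0.
  110000011
& 101111111
-----------
  100000011

Answer: 100000011 (259)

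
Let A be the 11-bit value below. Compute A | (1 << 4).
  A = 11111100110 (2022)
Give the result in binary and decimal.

Mask = 1 << 4 = 00000010000
Bit 4 of A is 0, so OR-ing with the mask flips it to 1.
  11111100110
| 00000010000
-------------
  11111110110

Answer: 11111110110 (2038)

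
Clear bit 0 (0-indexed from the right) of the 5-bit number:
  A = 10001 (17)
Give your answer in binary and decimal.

Mask = ~(1 << 0) = 11110
Bit 0 of A is 1, so AND-ing with the mask clears it to 0.
  10001
& 11110
-------
  10000

Answer: 10000 (16)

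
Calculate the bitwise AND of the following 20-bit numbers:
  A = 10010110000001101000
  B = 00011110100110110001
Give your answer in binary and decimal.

Apply & to each column (1 only where both bits are 1):
  10010110000001101000
& 00011110100110110001
----------------------
  00010110000000100000

Answer: 00010110000000100000 (90144)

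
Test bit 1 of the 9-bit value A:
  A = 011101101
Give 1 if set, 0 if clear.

Bit 1 is the 2nd from the right.
  011101101
         ^
That bit is 0.

Answer: 0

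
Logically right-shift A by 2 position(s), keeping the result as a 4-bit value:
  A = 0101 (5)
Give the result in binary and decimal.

Logical shift right by 2: drop the bottom 2 bit(s), prepend 2 zero(s) on the left.
  0101  ->  keep [01], discard [01], prepend 00
= 0001

Answer: 0001 (1)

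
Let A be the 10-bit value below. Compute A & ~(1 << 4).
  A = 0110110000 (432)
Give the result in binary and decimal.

Mask = ~(1 << 4) = 1111101111
Bit 4 of A is 1, so AND-ing with the mask clears it to 0.
  0110110000
& 1111101111
------------
  0110100000

Answer: 0110100000 (416)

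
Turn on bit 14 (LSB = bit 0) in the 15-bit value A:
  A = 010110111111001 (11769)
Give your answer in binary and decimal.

Mask = 1 << 14 = 100000000000000
Bit 14 of A is 0, so OR-ing with the mask flips it to 1.
  010110111111001
| 100000000000000
-----------------
  110110111111001

Answer: 110110111111001 (28153)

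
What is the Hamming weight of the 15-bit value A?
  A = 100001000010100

100001000010100
1-bits at positions (from bit 0 = LSB): 2, 4, 9, 14
Count = 4

Answer: 4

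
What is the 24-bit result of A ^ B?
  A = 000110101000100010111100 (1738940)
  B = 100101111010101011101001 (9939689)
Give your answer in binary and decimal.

Apply ^ to each column (1 where bits differ):
  000110101000100010111100
^ 100101111010101011101001
--------------------------
  100011010010001001010101

Answer: 100011010010001001010101 (9249365)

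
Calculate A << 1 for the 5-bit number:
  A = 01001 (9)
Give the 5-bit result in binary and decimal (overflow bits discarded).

Shift left by 1: drop the top 1 bit(s), append 1 zero(s) on the right.
  01001  ->  discard [0], keep [1001], append 0
= 10010

Answer: 10010 (18)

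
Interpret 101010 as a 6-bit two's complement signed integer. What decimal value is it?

MSB is 1, so the value is negative. Find the magnitude:
1. Invert bits:  010101
2. Add 1:        010110  = 22
3. Apply sign:   -22

Answer: -22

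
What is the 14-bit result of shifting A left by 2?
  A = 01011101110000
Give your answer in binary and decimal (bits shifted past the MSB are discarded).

Shift left by 2: drop the top 2 bit(s), append 2 zero(s) on the right.
  01011101110000  ->  discard [01], keep [011101110000], append 00
= 01110111000000

Answer: 01110111000000 (7616)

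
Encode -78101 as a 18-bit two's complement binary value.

1. Binary of +78101:  010011000100010101
2. Invert bits:     101100111011101010
3. Add 1:           101100111011101011

Answer: 101100111011101011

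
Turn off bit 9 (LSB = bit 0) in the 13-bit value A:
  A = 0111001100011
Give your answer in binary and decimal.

Mask = ~(1 << 9) = 1110111111111
Bit 9 of A is 1, so AND-ing with the mask clears it to 0.
  0111001100011
& 1110111111111
---------------
  0110001100011

Answer: 0110001100011 (3171)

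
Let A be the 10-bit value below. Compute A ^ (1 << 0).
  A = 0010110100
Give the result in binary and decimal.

Mask = 1 << 0 = 0000000001
Bit 0 of A is 0; XOR with the mask flips it to 1.
  0010110100
^ 0000000001
------------
  0010110101

Answer: 0010110101 (181)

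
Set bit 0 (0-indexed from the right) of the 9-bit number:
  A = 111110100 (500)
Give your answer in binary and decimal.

Mask = 1 << 0 = 000000001
Bit 0 of A is 0, so OR-ing with the mask flips it to 1.
  111110100
| 000000001
-----------
  111110101

Answer: 111110101 (501)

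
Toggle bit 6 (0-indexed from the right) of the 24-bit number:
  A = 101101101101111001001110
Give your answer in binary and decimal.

Mask = 1 << 6 = 000000000000000001000000
Bit 6 of A is 1; XOR with the mask flips it to 0.
  101101101101111001001110
^ 000000000000000001000000
--------------------------
  101101101101111000001110

Answer: 101101101101111000001110 (11984398)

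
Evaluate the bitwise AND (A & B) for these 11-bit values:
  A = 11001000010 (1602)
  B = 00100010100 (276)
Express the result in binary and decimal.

Apply & to each column (1 only where both bits are 1):
  11001000010
& 00100010100
-------------
  00000000000

Answer: 00000000000 (0)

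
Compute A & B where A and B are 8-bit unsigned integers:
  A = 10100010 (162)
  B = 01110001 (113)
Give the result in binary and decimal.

Apply & to each column (1 only where both bits are 1):
  10100010
& 01110001
----------
  00100000

Answer: 00100000 (32)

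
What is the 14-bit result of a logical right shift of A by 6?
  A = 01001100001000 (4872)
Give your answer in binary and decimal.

Logical shift right by 6: drop the bottom 6 bit(s), prepend 6 zero(s) on the left.
  01001100001000  ->  keep [01001100], discard [001000], prepend 000000
= 00000001001100

Answer: 00000001001100 (76)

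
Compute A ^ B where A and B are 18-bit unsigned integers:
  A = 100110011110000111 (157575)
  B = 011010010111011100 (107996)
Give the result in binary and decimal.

Apply ^ to each column (1 where bits differ):
  100110011110000111
^ 011010010111011100
--------------------
  111100001001011011

Answer: 111100001001011011 (246363)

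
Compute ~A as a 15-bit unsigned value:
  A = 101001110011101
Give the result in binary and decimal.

Flip each bit (0->1, 1->0):
  101001110011101
  010110001100010

Answer: 010110001100010 (11362)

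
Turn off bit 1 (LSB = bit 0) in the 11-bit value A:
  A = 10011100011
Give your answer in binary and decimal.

Mask = ~(1 << 1) = 11111111101
Bit 1 of A is 1, so AND-ing with the mask clears it to 0.
  10011100011
& 11111111101
-------------
  10011100001

Answer: 10011100001 (1249)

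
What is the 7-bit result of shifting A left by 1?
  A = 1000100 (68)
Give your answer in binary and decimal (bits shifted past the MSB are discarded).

Shift left by 1: drop the top 1 bit(s), append 1 zero(s) on the right.
  1000100  ->  discard [1], keep [000100], append 0
= 0001000

Answer: 0001000 (8)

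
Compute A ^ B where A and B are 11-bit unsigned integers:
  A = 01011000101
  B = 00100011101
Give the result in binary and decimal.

Apply ^ to each column (1 where bits differ):
  01011000101
^ 00100011101
-------------
  01111011000

Answer: 01111011000 (984)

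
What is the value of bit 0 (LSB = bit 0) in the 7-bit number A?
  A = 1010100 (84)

Bit 0 is the 1st from the right.
  1010100
        ^
That bit is 0.

Answer: 0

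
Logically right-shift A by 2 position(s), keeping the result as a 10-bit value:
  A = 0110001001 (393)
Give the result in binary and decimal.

Logical shift right by 2: drop the bottom 2 bit(s), prepend 2 zero(s) on the left.
  0110001001  ->  keep [01100010], discard [01], prepend 00
= 0001100010

Answer: 0001100010 (98)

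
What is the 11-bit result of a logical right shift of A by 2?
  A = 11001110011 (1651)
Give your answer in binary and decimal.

Logical shift right by 2: drop the bottom 2 bit(s), prepend 2 zero(s) on the left.
  11001110011  ->  keep [110011100], discard [11], prepend 00
= 00110011100

Answer: 00110011100 (412)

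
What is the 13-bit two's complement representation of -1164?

1. Binary of +1164:  0010010001100
2. Invert bits:     1101101110011
3. Add 1:           1101101110100

Answer: 1101101110100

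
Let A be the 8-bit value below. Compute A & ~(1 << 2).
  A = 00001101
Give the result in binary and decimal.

Mask = ~(1 << 2) = 11111011
Bit 2 of A is 1, so AND-ing with the mask clears it to 0.
  00001101
& 11111011
----------
  00001001

Answer: 00001001 (9)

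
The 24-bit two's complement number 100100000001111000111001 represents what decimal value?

MSB is 1, so the value is negative. Find the magnitude:
1. Invert bits:  011011111110000111000110
2. Add 1:        011011111110000111000111  = 7332295
3. Apply sign:   -7332295

Answer: -7332295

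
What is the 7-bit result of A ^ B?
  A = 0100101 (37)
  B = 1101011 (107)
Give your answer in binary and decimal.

Apply ^ to each column (1 where bits differ):
  0100101
^ 1101011
---------
  1001110

Answer: 1001110 (78)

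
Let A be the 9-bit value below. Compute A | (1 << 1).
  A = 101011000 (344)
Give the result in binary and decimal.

Mask = 1 << 1 = 000000010
Bit 1 of A is 0, so OR-ing with the mask flips it to 1.
  101011000
| 000000010
-----------
  101011010

Answer: 101011010 (346)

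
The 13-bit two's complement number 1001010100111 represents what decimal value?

MSB is 1, so the value is negative. Find the magnitude:
1. Invert bits:  0110101011000
2. Add 1:        0110101011001  = 3417
3. Apply sign:   -3417

Answer: -3417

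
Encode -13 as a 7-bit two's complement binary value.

1. Binary of +13:  0001101
2. Invert bits:     1110010
3. Add 1:           1110011

Answer: 1110011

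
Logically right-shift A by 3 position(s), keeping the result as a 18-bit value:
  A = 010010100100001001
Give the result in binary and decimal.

Logical shift right by 3: drop the bottom 3 bit(s), prepend 3 zero(s) on the left.
  010010100100001001  ->  keep [010010100100001], discard [001], prepend 000
= 000010010100100001

Answer: 000010010100100001 (9505)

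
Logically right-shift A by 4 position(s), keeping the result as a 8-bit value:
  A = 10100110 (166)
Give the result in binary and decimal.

Logical shift right by 4: drop the bottom 4 bit(s), prepend 4 zero(s) on the left.
  10100110  ->  keep [1010], discard [0110], prepend 0000
= 00001010

Answer: 00001010 (10)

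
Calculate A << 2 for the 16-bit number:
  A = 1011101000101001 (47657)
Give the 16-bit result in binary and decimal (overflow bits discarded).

Shift left by 2: drop the top 2 bit(s), append 2 zero(s) on the right.
  1011101000101001  ->  discard [10], keep [11101000101001], append 00
= 1110100010100100

Answer: 1110100010100100 (59556)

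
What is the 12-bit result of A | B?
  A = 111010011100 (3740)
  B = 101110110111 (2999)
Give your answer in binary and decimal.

Apply | to each column (1 where either bit is 1):
  111010011100
| 101110110111
--------------
  111110111111

Answer: 111110111111 (4031)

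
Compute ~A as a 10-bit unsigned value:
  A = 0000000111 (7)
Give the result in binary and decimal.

Flip each bit (0->1, 1->0):
  0000000111
  1111111000

Answer: 1111111000 (1016)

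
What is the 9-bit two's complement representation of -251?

1. Binary of +251:  011111011
2. Invert bits:     100000100
3. Add 1:           100000101

Answer: 100000101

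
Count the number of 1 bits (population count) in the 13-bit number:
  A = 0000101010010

0000101010010
1-bits at positions (from bit 0 = LSB): 1, 4, 6, 8
Count = 4

Answer: 4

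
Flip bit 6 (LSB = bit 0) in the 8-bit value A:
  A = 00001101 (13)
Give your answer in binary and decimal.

Mask = 1 << 6 = 01000000
Bit 6 of A is 0; XOR with the mask flips it to 1.
  00001101
^ 01000000
----------
  01001101

Answer: 01001101 (77)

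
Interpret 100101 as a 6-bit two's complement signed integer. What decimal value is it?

MSB is 1, so the value is negative. Find the magnitude:
1. Invert bits:  011010
2. Add 1:        011011  = 27
3. Apply sign:   -27

Answer: -27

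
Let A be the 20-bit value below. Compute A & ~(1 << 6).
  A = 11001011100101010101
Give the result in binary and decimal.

Mask = ~(1 << 6) = 11111111111110111111
Bit 6 of A is 1, so AND-ing with the mask clears it to 0.
  11001011100101010101
& 11111111111110111111
----------------------
  11001011100100010101

Answer: 11001011100100010101 (833813)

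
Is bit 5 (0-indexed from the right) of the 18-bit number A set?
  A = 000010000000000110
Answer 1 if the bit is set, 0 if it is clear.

Bit 5 is the 6th from the right.
  000010000000000110
              ^
That bit is 0.

Answer: 0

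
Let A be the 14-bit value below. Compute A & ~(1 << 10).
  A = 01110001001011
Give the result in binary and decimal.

Mask = ~(1 << 10) = 11101111111111
Bit 10 of A is 1, so AND-ing with the mask clears it to 0.
  01110001001011
& 11101111111111
----------------
  01100001001011

Answer: 01100001001011 (6219)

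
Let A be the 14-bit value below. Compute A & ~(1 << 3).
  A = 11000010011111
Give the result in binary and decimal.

Mask = ~(1 << 3) = 11111111110111
Bit 3 of A is 1, so AND-ing with the mask clears it to 0.
  11000010011111
& 11111111110111
----------------
  11000010010111

Answer: 11000010010111 (12439)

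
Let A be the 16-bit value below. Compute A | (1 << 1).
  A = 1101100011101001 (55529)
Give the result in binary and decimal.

Mask = 1 << 1 = 0000000000000010
Bit 1 of A is 0, so OR-ing with the mask flips it to 1.
  1101100011101001
| 0000000000000010
------------------
  1101100011101011

Answer: 1101100011101011 (55531)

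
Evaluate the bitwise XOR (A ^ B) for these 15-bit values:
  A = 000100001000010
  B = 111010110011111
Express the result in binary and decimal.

Apply ^ to each column (1 where bits differ):
  000100001000010
^ 111010110011111
-----------------
  111110111011101

Answer: 111110111011101 (32221)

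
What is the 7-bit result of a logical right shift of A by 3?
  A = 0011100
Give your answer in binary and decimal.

Logical shift right by 3: drop the bottom 3 bit(s), prepend 3 zero(s) on the left.
  0011100  ->  keep [0011], discard [100], prepend 000
= 0000011

Answer: 0000011 (3)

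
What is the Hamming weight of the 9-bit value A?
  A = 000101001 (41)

000101001
1-bits at positions (from bit 0 = LSB): 0, 3, 5
Count = 3

Answer: 3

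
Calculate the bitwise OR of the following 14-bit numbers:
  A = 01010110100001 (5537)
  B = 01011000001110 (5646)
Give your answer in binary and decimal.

Apply | to each column (1 where either bit is 1):
  01010110100001
| 01011000001110
----------------
  01011110101111

Answer: 01011110101111 (6063)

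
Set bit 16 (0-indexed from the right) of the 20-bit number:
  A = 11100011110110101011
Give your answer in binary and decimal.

Mask = 1 << 16 = 00010000000000000000
Bit 16 of A is 0, so OR-ing with the mask flips it to 1.
  11100011110110101011
| 00010000000000000000
----------------------
  11110011110110101011

Answer: 11110011110110101011 (998827)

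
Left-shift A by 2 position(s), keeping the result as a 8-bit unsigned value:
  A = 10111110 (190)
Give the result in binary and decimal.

Shift left by 2: drop the top 2 bit(s), append 2 zero(s) on the right.
  10111110  ->  discard [10], keep [111110], append 00
= 11111000

Answer: 11111000 (248)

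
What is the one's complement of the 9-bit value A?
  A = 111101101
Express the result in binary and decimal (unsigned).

Flip each bit (0->1, 1->0):
  111101101
  000010010

Answer: 000010010 (18)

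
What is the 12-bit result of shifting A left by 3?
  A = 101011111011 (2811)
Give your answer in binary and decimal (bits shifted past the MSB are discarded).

Shift left by 3: drop the top 3 bit(s), append 3 zero(s) on the right.
  101011111011  ->  discard [101], keep [011111011], append 000
= 011111011000

Answer: 011111011000 (2008)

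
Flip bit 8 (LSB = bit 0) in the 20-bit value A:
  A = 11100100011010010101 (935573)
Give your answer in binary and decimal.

Mask = 1 << 8 = 00000000000100000000
Bit 8 of A is 0; XOR with the mask flips it to 1.
  11100100011010010101
^ 00000000000100000000
----------------------
  11100100011110010101

Answer: 11100100011110010101 (935829)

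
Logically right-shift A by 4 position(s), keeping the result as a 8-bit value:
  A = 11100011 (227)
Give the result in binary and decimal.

Logical shift right by 4: drop the bottom 4 bit(s), prepend 4 zero(s) on the left.
  11100011  ->  keep [1110], discard [0011], prepend 0000
= 00001110

Answer: 00001110 (14)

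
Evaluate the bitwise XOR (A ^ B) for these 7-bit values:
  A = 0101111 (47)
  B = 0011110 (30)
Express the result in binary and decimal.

Apply ^ to each column (1 where bits differ):
  0101111
^ 0011110
---------
  0110001

Answer: 0110001 (49)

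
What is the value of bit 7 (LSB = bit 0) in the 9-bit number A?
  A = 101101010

Bit 7 is the 8th from the right.
  101101010
   ^
That bit is 0.

Answer: 0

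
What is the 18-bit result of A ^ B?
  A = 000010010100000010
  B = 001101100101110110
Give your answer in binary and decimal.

Apply ^ to each column (1 where bits differ):
  000010010100000010
^ 001101100101110110
--------------------
  001111110001110100

Answer: 001111110001110100 (64628)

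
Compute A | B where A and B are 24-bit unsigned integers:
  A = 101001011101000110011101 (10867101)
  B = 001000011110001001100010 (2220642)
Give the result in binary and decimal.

Apply | to each column (1 where either bit is 1):
  101001011101000110011101
| 001000011110001001100010
--------------------------
  101001011111001111111111

Answer: 101001011111001111111111 (10875903)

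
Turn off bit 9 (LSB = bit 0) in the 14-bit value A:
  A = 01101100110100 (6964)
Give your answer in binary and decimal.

Mask = ~(1 << 9) = 11110111111111
Bit 9 of A is 1, so AND-ing with the mask clears it to 0.
  01101100110100
& 11110111111111
----------------
  01100100110100

Answer: 01100100110100 (6452)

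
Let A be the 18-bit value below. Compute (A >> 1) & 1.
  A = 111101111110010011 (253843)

Bit 1 is the 2nd from the right.
  111101111110010011
                  ^
That bit is 1.

Answer: 1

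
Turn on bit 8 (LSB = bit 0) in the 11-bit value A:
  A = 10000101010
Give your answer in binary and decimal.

Mask = 1 << 8 = 00100000000
Bit 8 of A is 0, so OR-ing with the mask flips it to 1.
  10000101010
| 00100000000
-------------
  10100101010

Answer: 10100101010 (1322)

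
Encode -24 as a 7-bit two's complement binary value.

1. Binary of +24:  0011000
2. Invert bits:     1100111
3. Add 1:           1101000

Answer: 1101000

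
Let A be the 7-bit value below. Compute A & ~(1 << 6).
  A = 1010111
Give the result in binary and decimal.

Mask = ~(1 << 6) = 0111111
Bit 6 of A is 1, so AND-ing with the mask clears it to 0.
  1010111
& 0111111
---------
  0010111

Answer: 0010111 (23)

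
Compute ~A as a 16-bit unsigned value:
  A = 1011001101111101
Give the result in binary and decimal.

Flip each bit (0->1, 1->0):
  1011001101111101
  0100110010000010

Answer: 0100110010000010 (19586)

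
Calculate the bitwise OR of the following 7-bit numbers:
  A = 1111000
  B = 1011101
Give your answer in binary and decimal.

Apply | to each column (1 where either bit is 1):
  1111000
| 1011101
---------
  1111101

Answer: 1111101 (125)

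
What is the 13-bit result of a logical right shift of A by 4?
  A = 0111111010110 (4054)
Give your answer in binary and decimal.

Logical shift right by 4: drop the bottom 4 bit(s), prepend 4 zero(s) on the left.
  0111111010110  ->  keep [011111101], discard [0110], prepend 0000
= 0000011111101

Answer: 0000011111101 (253)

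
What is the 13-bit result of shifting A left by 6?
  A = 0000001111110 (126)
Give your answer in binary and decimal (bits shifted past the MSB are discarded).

Shift left by 6: drop the top 6 bit(s), append 6 zero(s) on the right.
  0000001111110  ->  discard [000000], keep [1111110], append 000000
= 1111110000000

Answer: 1111110000000 (8064)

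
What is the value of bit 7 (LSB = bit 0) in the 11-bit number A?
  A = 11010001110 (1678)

Bit 7 is the 8th from the right.
  11010001110
     ^
That bit is 1.

Answer: 1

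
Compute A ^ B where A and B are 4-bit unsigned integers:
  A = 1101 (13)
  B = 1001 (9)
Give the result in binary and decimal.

Apply ^ to each column (1 where bits differ):
  1101
^ 1001
------
  0100

Answer: 0100 (4)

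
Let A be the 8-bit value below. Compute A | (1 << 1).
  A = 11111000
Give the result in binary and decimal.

Mask = 1 << 1 = 00000010
Bit 1 of A is 0, so OR-ing with the mask flips it to 1.
  11111000
| 00000010
----------
  11111010

Answer: 11111010 (250)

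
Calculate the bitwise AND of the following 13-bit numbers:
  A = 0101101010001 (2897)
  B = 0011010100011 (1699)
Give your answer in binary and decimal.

Apply & to each column (1 only where both bits are 1):
  0101101010001
& 0011010100011
---------------
  0001000000001

Answer: 0001000000001 (513)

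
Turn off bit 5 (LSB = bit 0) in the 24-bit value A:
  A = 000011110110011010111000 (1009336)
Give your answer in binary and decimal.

Mask = ~(1 << 5) = 111111111111111111011111
Bit 5 of A is 1, so AND-ing with the mask clears it to 0.
  000011110110011010111000
& 111111111111111111011111
--------------------------
  000011110110011010011000

Answer: 000011110110011010011000 (1009304)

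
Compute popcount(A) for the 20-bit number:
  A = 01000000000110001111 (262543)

01000000000110001111
1-bits at positions (from bit 0 = LSB): 0, 1, 2, 3, 7, 8, 18
Count = 7

Answer: 7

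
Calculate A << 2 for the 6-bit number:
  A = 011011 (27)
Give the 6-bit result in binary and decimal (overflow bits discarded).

Shift left by 2: drop the top 2 bit(s), append 2 zero(s) on the right.
  011011  ->  discard [01], keep [1011], append 00
= 101100

Answer: 101100 (44)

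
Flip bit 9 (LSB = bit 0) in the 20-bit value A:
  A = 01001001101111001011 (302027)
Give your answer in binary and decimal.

Mask = 1 << 9 = 00000000001000000000
Bit 9 of A is 1; XOR with the mask flips it to 0.
  01001001101111001011
^ 00000000001000000000
----------------------
  01001001100111001011

Answer: 01001001100111001011 (301515)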